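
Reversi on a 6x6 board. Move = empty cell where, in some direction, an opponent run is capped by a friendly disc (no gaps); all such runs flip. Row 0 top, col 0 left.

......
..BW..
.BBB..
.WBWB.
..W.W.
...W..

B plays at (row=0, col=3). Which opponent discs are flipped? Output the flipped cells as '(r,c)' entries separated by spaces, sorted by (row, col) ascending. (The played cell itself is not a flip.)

Answer: (1,3)

Derivation:
Dir NW: edge -> no flip
Dir N: edge -> no flip
Dir NE: edge -> no flip
Dir W: first cell '.' (not opp) -> no flip
Dir E: first cell '.' (not opp) -> no flip
Dir SW: first cell 'B' (not opp) -> no flip
Dir S: opp run (1,3) capped by B -> flip
Dir SE: first cell '.' (not opp) -> no flip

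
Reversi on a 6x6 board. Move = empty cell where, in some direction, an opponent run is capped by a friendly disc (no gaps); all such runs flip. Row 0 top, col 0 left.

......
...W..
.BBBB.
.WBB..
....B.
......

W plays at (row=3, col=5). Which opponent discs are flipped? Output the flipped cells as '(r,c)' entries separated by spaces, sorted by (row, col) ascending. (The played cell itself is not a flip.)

Dir NW: opp run (2,4) capped by W -> flip
Dir N: first cell '.' (not opp) -> no flip
Dir NE: edge -> no flip
Dir W: first cell '.' (not opp) -> no flip
Dir E: edge -> no flip
Dir SW: opp run (4,4), next='.' -> no flip
Dir S: first cell '.' (not opp) -> no flip
Dir SE: edge -> no flip

Answer: (2,4)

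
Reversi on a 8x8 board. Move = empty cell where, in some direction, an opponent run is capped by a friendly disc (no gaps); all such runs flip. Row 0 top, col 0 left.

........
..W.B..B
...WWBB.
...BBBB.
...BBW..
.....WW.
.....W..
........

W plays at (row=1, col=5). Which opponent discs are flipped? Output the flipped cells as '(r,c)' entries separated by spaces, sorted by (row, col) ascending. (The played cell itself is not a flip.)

Dir NW: first cell '.' (not opp) -> no flip
Dir N: first cell '.' (not opp) -> no flip
Dir NE: first cell '.' (not opp) -> no flip
Dir W: opp run (1,4), next='.' -> no flip
Dir E: first cell '.' (not opp) -> no flip
Dir SW: first cell 'W' (not opp) -> no flip
Dir S: opp run (2,5) (3,5) capped by W -> flip
Dir SE: opp run (2,6), next='.' -> no flip

Answer: (2,5) (3,5)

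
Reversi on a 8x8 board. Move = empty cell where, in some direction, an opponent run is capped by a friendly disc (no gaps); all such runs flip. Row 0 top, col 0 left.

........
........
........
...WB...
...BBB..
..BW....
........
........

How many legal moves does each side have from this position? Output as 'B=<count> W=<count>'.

Answer: B=6 W=3

Derivation:
-- B to move --
(2,2): flips 1 -> legal
(2,3): flips 1 -> legal
(2,4): no bracket -> illegal
(3,2): flips 1 -> legal
(4,2): no bracket -> illegal
(5,4): flips 1 -> legal
(6,2): flips 1 -> legal
(6,3): flips 1 -> legal
(6,4): no bracket -> illegal
B mobility = 6
-- W to move --
(2,3): no bracket -> illegal
(2,4): no bracket -> illegal
(2,5): no bracket -> illegal
(3,2): no bracket -> illegal
(3,5): flips 2 -> legal
(3,6): no bracket -> illegal
(4,1): no bracket -> illegal
(4,2): no bracket -> illegal
(4,6): no bracket -> illegal
(5,1): flips 1 -> legal
(5,4): no bracket -> illegal
(5,5): flips 1 -> legal
(5,6): no bracket -> illegal
(6,1): no bracket -> illegal
(6,2): no bracket -> illegal
(6,3): no bracket -> illegal
W mobility = 3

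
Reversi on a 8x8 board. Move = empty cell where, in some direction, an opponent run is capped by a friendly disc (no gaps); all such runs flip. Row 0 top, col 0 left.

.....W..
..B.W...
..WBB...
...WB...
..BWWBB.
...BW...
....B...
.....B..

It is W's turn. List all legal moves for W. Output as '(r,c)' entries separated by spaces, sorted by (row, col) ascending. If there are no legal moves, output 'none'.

Answer: (0,2) (1,3) (1,5) (2,5) (3,2) (3,5) (3,6) (4,1) (4,7) (5,1) (5,2) (6,2) (6,3) (7,4)

Derivation:
(0,1): no bracket -> illegal
(0,2): flips 1 -> legal
(0,3): no bracket -> illegal
(1,1): no bracket -> illegal
(1,3): flips 1 -> legal
(1,5): flips 1 -> legal
(2,1): no bracket -> illegal
(2,5): flips 3 -> legal
(3,1): no bracket -> illegal
(3,2): flips 1 -> legal
(3,5): flips 1 -> legal
(3,6): flips 1 -> legal
(3,7): no bracket -> illegal
(4,1): flips 1 -> legal
(4,7): flips 2 -> legal
(5,1): flips 1 -> legal
(5,2): flips 1 -> legal
(5,5): no bracket -> illegal
(5,6): no bracket -> illegal
(5,7): no bracket -> illegal
(6,2): flips 1 -> legal
(6,3): flips 1 -> legal
(6,5): no bracket -> illegal
(6,6): no bracket -> illegal
(7,3): no bracket -> illegal
(7,4): flips 1 -> legal
(7,6): no bracket -> illegal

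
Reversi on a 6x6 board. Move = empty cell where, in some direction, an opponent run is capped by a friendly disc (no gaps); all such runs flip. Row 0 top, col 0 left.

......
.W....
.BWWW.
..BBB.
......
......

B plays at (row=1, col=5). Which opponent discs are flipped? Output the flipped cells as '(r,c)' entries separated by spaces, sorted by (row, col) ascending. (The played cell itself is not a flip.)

Answer: (2,4)

Derivation:
Dir NW: first cell '.' (not opp) -> no flip
Dir N: first cell '.' (not opp) -> no flip
Dir NE: edge -> no flip
Dir W: first cell '.' (not opp) -> no flip
Dir E: edge -> no flip
Dir SW: opp run (2,4) capped by B -> flip
Dir S: first cell '.' (not opp) -> no flip
Dir SE: edge -> no flip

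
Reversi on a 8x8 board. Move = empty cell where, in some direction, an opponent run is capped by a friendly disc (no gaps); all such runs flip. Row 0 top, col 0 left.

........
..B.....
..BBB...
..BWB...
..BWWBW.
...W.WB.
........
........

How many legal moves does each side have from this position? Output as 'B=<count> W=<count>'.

-- B to move --
(3,5): no bracket -> illegal
(3,6): flips 1 -> legal
(3,7): no bracket -> illegal
(4,7): flips 1 -> legal
(5,2): flips 1 -> legal
(5,4): flips 3 -> legal
(5,7): no bracket -> illegal
(6,2): no bracket -> illegal
(6,3): flips 3 -> legal
(6,4): flips 1 -> legal
(6,5): flips 1 -> legal
(6,6): flips 3 -> legal
B mobility = 8
-- W to move --
(0,1): no bracket -> illegal
(0,2): no bracket -> illegal
(0,3): no bracket -> illegal
(1,1): flips 1 -> legal
(1,3): flips 1 -> legal
(1,4): flips 2 -> legal
(1,5): flips 1 -> legal
(2,1): flips 1 -> legal
(2,5): flips 1 -> legal
(3,1): flips 2 -> legal
(3,5): flips 2 -> legal
(3,6): no bracket -> illegal
(4,1): flips 1 -> legal
(4,7): no bracket -> illegal
(5,1): flips 1 -> legal
(5,2): no bracket -> illegal
(5,4): no bracket -> illegal
(5,7): flips 1 -> legal
(6,5): no bracket -> illegal
(6,6): flips 1 -> legal
(6,7): no bracket -> illegal
W mobility = 12

Answer: B=8 W=12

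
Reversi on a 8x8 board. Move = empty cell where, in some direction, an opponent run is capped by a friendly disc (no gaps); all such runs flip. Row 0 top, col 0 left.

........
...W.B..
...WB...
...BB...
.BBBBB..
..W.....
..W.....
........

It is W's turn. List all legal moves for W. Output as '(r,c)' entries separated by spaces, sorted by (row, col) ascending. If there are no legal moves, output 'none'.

(0,4): no bracket -> illegal
(0,5): no bracket -> illegal
(0,6): no bracket -> illegal
(1,4): no bracket -> illegal
(1,6): no bracket -> illegal
(2,2): no bracket -> illegal
(2,5): flips 3 -> legal
(2,6): no bracket -> illegal
(3,0): flips 1 -> legal
(3,1): no bracket -> illegal
(3,2): flips 1 -> legal
(3,5): flips 1 -> legal
(3,6): no bracket -> illegal
(4,0): no bracket -> illegal
(4,6): no bracket -> illegal
(5,0): no bracket -> illegal
(5,1): no bracket -> illegal
(5,3): flips 2 -> legal
(5,4): no bracket -> illegal
(5,5): no bracket -> illegal
(5,6): flips 2 -> legal

Answer: (2,5) (3,0) (3,2) (3,5) (5,3) (5,6)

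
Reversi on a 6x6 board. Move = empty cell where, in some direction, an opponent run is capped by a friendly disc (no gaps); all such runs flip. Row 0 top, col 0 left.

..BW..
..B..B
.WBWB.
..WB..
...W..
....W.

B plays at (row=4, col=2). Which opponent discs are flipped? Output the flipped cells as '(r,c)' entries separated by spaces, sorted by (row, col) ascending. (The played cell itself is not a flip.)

Answer: (3,2)

Derivation:
Dir NW: first cell '.' (not opp) -> no flip
Dir N: opp run (3,2) capped by B -> flip
Dir NE: first cell 'B' (not opp) -> no flip
Dir W: first cell '.' (not opp) -> no flip
Dir E: opp run (4,3), next='.' -> no flip
Dir SW: first cell '.' (not opp) -> no flip
Dir S: first cell '.' (not opp) -> no flip
Dir SE: first cell '.' (not opp) -> no flip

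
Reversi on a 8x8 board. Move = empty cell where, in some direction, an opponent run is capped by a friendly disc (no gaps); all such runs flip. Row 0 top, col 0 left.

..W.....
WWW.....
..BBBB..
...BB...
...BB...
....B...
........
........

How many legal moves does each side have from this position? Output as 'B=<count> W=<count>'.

-- B to move --
(0,0): flips 1 -> legal
(0,1): flips 1 -> legal
(0,3): no bracket -> illegal
(1,3): no bracket -> illegal
(2,0): no bracket -> illegal
(2,1): no bracket -> illegal
B mobility = 2
-- W to move --
(1,3): no bracket -> illegal
(1,4): no bracket -> illegal
(1,5): no bracket -> illegal
(1,6): no bracket -> illegal
(2,1): no bracket -> illegal
(2,6): no bracket -> illegal
(3,1): no bracket -> illegal
(3,2): flips 1 -> legal
(3,5): no bracket -> illegal
(3,6): no bracket -> illegal
(4,2): no bracket -> illegal
(4,5): flips 2 -> legal
(5,2): no bracket -> illegal
(5,3): no bracket -> illegal
(5,5): flips 3 -> legal
(6,3): no bracket -> illegal
(6,4): no bracket -> illegal
(6,5): no bracket -> illegal
W mobility = 3

Answer: B=2 W=3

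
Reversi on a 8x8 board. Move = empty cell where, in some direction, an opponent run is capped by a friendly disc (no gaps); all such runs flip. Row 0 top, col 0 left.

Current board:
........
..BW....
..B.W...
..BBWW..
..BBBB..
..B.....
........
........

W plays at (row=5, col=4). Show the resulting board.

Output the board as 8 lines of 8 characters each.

Answer: ........
..BW....
..B.W...
..BBWW..
..BBWB..
..B.W...
........
........

Derivation:
Place W at (5,4); scan 8 dirs for brackets.
Dir NW: opp run (4,3) (3,2), next='.' -> no flip
Dir N: opp run (4,4) capped by W -> flip
Dir NE: opp run (4,5), next='.' -> no flip
Dir W: first cell '.' (not opp) -> no flip
Dir E: first cell '.' (not opp) -> no flip
Dir SW: first cell '.' (not opp) -> no flip
Dir S: first cell '.' (not opp) -> no flip
Dir SE: first cell '.' (not opp) -> no flip
All flips: (4,4)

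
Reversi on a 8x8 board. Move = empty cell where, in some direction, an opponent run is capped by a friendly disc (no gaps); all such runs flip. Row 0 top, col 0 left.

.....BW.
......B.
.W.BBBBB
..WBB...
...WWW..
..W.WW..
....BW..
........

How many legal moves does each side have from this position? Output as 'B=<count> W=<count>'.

Answer: B=8 W=11

Derivation:
-- B to move --
(0,7): flips 1 -> legal
(1,0): no bracket -> illegal
(1,1): no bracket -> illegal
(1,2): no bracket -> illegal
(1,5): no bracket -> illegal
(1,7): no bracket -> illegal
(2,0): no bracket -> illegal
(2,2): no bracket -> illegal
(3,0): no bracket -> illegal
(3,1): flips 1 -> legal
(3,5): no bracket -> illegal
(3,6): no bracket -> illegal
(4,1): flips 1 -> legal
(4,2): no bracket -> illegal
(4,6): flips 1 -> legal
(5,1): no bracket -> illegal
(5,3): flips 1 -> legal
(5,6): flips 1 -> legal
(6,1): flips 2 -> legal
(6,2): no bracket -> illegal
(6,3): no bracket -> illegal
(6,6): flips 3 -> legal
(7,4): no bracket -> illegal
(7,5): no bracket -> illegal
(7,6): no bracket -> illegal
B mobility = 8
-- W to move --
(0,4): flips 1 -> legal
(0,7): flips 3 -> legal
(1,2): flips 2 -> legal
(1,3): flips 2 -> legal
(1,4): flips 3 -> legal
(1,5): no bracket -> illegal
(1,7): no bracket -> illegal
(2,2): flips 1 -> legal
(3,5): flips 2 -> legal
(3,6): flips 2 -> legal
(3,7): no bracket -> illegal
(4,2): no bracket -> illegal
(5,3): no bracket -> illegal
(6,3): flips 1 -> legal
(7,3): flips 1 -> legal
(7,4): flips 1 -> legal
(7,5): no bracket -> illegal
W mobility = 11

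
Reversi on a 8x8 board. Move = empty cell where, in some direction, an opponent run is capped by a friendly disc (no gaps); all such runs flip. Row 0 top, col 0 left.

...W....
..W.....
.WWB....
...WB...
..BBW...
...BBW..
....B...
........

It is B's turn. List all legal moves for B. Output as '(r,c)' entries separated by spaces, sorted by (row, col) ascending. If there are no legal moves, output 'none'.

Answer: (0,1) (2,0) (2,4) (3,2) (3,5) (4,5) (4,6) (5,6)

Derivation:
(0,1): flips 1 -> legal
(0,2): no bracket -> illegal
(0,4): no bracket -> illegal
(1,0): no bracket -> illegal
(1,1): no bracket -> illegal
(1,3): no bracket -> illegal
(1,4): no bracket -> illegal
(2,0): flips 2 -> legal
(2,4): flips 1 -> legal
(3,0): no bracket -> illegal
(3,1): no bracket -> illegal
(3,2): flips 1 -> legal
(3,5): flips 1 -> legal
(4,5): flips 1 -> legal
(4,6): flips 1 -> legal
(5,6): flips 1 -> legal
(6,5): no bracket -> illegal
(6,6): no bracket -> illegal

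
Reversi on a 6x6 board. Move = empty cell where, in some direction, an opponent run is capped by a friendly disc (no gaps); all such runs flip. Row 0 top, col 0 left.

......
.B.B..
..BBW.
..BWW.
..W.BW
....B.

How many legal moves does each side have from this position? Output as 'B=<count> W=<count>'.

-- B to move --
(1,4): flips 2 -> legal
(1,5): no bracket -> illegal
(2,5): flips 1 -> legal
(3,1): no bracket -> illegal
(3,5): flips 3 -> legal
(4,1): no bracket -> illegal
(4,3): flips 1 -> legal
(5,1): no bracket -> illegal
(5,2): flips 1 -> legal
(5,3): no bracket -> illegal
(5,5): no bracket -> illegal
B mobility = 5
-- W to move --
(0,0): flips 2 -> legal
(0,1): no bracket -> illegal
(0,2): flips 1 -> legal
(0,3): flips 2 -> legal
(0,4): no bracket -> illegal
(1,0): no bracket -> illegal
(1,2): flips 3 -> legal
(1,4): no bracket -> illegal
(2,0): no bracket -> illegal
(2,1): flips 2 -> legal
(3,1): flips 1 -> legal
(3,5): no bracket -> illegal
(4,1): no bracket -> illegal
(4,3): flips 1 -> legal
(5,3): no bracket -> illegal
(5,5): flips 1 -> legal
W mobility = 8

Answer: B=5 W=8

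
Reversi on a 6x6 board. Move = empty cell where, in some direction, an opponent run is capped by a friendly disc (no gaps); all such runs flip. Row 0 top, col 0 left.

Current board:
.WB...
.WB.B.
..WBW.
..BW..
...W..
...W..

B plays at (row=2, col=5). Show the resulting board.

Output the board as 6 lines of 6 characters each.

Place B at (2,5); scan 8 dirs for brackets.
Dir NW: first cell 'B' (not opp) -> no flip
Dir N: first cell '.' (not opp) -> no flip
Dir NE: edge -> no flip
Dir W: opp run (2,4) capped by B -> flip
Dir E: edge -> no flip
Dir SW: first cell '.' (not opp) -> no flip
Dir S: first cell '.' (not opp) -> no flip
Dir SE: edge -> no flip
All flips: (2,4)

Answer: .WB...
.WB.B.
..WBBB
..BW..
...W..
...W..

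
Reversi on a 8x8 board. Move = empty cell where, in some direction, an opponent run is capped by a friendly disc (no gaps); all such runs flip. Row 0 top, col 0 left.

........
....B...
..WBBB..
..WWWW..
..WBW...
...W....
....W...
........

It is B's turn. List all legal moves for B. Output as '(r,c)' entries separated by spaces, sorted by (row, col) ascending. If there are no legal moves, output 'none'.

(1,1): no bracket -> illegal
(1,2): no bracket -> illegal
(1,3): no bracket -> illegal
(2,1): flips 2 -> legal
(2,6): no bracket -> illegal
(3,1): no bracket -> illegal
(3,6): no bracket -> illegal
(4,1): flips 2 -> legal
(4,5): flips 3 -> legal
(4,6): flips 1 -> legal
(5,1): flips 2 -> legal
(5,2): no bracket -> illegal
(5,4): flips 2 -> legal
(5,5): no bracket -> illegal
(6,2): no bracket -> illegal
(6,3): flips 1 -> legal
(6,5): no bracket -> illegal
(7,3): no bracket -> illegal
(7,4): no bracket -> illegal
(7,5): no bracket -> illegal

Answer: (2,1) (4,1) (4,5) (4,6) (5,1) (5,4) (6,3)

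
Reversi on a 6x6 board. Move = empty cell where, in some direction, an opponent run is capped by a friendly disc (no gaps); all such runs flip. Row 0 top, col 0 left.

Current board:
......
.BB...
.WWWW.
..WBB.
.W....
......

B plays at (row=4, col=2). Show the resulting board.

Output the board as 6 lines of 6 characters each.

Place B at (4,2); scan 8 dirs for brackets.
Dir NW: first cell '.' (not opp) -> no flip
Dir N: opp run (3,2) (2,2) capped by B -> flip
Dir NE: first cell 'B' (not opp) -> no flip
Dir W: opp run (4,1), next='.' -> no flip
Dir E: first cell '.' (not opp) -> no flip
Dir SW: first cell '.' (not opp) -> no flip
Dir S: first cell '.' (not opp) -> no flip
Dir SE: first cell '.' (not opp) -> no flip
All flips: (2,2) (3,2)

Answer: ......
.BB...
.WBWW.
..BBB.
.WB...
......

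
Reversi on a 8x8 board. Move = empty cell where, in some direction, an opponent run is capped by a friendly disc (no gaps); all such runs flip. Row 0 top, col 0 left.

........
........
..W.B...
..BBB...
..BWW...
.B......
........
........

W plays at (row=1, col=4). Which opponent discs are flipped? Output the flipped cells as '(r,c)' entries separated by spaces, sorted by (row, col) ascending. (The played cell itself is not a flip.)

Dir NW: first cell '.' (not opp) -> no flip
Dir N: first cell '.' (not opp) -> no flip
Dir NE: first cell '.' (not opp) -> no flip
Dir W: first cell '.' (not opp) -> no flip
Dir E: first cell '.' (not opp) -> no flip
Dir SW: first cell '.' (not opp) -> no flip
Dir S: opp run (2,4) (3,4) capped by W -> flip
Dir SE: first cell '.' (not opp) -> no flip

Answer: (2,4) (3,4)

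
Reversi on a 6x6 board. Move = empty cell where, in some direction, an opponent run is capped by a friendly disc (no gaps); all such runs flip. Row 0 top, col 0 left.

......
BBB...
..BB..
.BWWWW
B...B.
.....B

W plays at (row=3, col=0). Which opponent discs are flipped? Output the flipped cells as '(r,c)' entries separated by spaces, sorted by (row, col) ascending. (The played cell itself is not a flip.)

Dir NW: edge -> no flip
Dir N: first cell '.' (not opp) -> no flip
Dir NE: first cell '.' (not opp) -> no flip
Dir W: edge -> no flip
Dir E: opp run (3,1) capped by W -> flip
Dir SW: edge -> no flip
Dir S: opp run (4,0), next='.' -> no flip
Dir SE: first cell '.' (not opp) -> no flip

Answer: (3,1)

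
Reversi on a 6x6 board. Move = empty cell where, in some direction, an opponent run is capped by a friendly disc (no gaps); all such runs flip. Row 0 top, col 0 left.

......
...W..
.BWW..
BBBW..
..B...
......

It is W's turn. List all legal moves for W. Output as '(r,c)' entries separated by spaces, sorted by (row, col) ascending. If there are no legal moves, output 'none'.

(1,0): no bracket -> illegal
(1,1): no bracket -> illegal
(1,2): no bracket -> illegal
(2,0): flips 1 -> legal
(4,0): flips 1 -> legal
(4,1): flips 1 -> legal
(4,3): no bracket -> illegal
(5,1): flips 1 -> legal
(5,2): flips 2 -> legal
(5,3): no bracket -> illegal

Answer: (2,0) (4,0) (4,1) (5,1) (5,2)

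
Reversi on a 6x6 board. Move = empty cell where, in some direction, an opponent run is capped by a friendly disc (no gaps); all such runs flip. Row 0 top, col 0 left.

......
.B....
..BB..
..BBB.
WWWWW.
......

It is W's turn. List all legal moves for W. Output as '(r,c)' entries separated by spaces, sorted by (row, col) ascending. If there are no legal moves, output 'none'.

Answer: (0,0) (1,2) (1,3) (1,4) (2,1) (2,4) (2,5)

Derivation:
(0,0): flips 3 -> legal
(0,1): no bracket -> illegal
(0,2): no bracket -> illegal
(1,0): no bracket -> illegal
(1,2): flips 2 -> legal
(1,3): flips 2 -> legal
(1,4): flips 2 -> legal
(2,0): no bracket -> illegal
(2,1): flips 1 -> legal
(2,4): flips 2 -> legal
(2,5): flips 1 -> legal
(3,1): no bracket -> illegal
(3,5): no bracket -> illegal
(4,5): no bracket -> illegal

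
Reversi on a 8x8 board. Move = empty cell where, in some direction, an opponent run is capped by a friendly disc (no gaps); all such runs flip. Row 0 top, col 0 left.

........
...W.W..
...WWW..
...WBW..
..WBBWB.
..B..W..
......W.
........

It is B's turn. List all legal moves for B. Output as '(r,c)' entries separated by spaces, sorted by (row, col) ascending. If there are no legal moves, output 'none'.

Answer: (0,2) (0,3) (1,2) (1,4) (1,6) (2,2) (2,6) (3,2) (3,6) (4,1) (5,6) (6,4) (7,7)

Derivation:
(0,2): flips 3 -> legal
(0,3): flips 3 -> legal
(0,4): no bracket -> illegal
(0,5): no bracket -> illegal
(0,6): no bracket -> illegal
(1,2): flips 1 -> legal
(1,4): flips 1 -> legal
(1,6): flips 1 -> legal
(2,2): flips 1 -> legal
(2,6): flips 1 -> legal
(3,1): no bracket -> illegal
(3,2): flips 2 -> legal
(3,6): flips 1 -> legal
(4,1): flips 1 -> legal
(5,1): no bracket -> illegal
(5,3): no bracket -> illegal
(5,4): no bracket -> illegal
(5,6): flips 1 -> legal
(5,7): no bracket -> illegal
(6,4): flips 1 -> legal
(6,5): no bracket -> illegal
(6,7): no bracket -> illegal
(7,5): no bracket -> illegal
(7,6): no bracket -> illegal
(7,7): flips 2 -> legal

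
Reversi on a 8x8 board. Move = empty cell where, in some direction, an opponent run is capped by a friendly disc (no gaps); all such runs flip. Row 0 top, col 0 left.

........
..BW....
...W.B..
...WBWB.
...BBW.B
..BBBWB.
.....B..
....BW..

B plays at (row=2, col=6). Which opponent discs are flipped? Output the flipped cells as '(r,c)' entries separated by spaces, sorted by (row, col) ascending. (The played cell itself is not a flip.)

Dir NW: first cell '.' (not opp) -> no flip
Dir N: first cell '.' (not opp) -> no flip
Dir NE: first cell '.' (not opp) -> no flip
Dir W: first cell 'B' (not opp) -> no flip
Dir E: first cell '.' (not opp) -> no flip
Dir SW: opp run (3,5) capped by B -> flip
Dir S: first cell 'B' (not opp) -> no flip
Dir SE: first cell '.' (not opp) -> no flip

Answer: (3,5)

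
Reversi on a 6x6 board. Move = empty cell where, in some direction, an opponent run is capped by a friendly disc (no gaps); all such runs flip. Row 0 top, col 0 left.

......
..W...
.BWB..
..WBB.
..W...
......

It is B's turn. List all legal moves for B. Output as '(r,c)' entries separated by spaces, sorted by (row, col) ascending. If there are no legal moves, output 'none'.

Answer: (0,1) (0,3) (1,1) (3,1) (4,1) (4,3) (5,1)

Derivation:
(0,1): flips 1 -> legal
(0,2): no bracket -> illegal
(0,3): flips 1 -> legal
(1,1): flips 1 -> legal
(1,3): no bracket -> illegal
(3,1): flips 1 -> legal
(4,1): flips 1 -> legal
(4,3): flips 1 -> legal
(5,1): flips 1 -> legal
(5,2): no bracket -> illegal
(5,3): no bracket -> illegal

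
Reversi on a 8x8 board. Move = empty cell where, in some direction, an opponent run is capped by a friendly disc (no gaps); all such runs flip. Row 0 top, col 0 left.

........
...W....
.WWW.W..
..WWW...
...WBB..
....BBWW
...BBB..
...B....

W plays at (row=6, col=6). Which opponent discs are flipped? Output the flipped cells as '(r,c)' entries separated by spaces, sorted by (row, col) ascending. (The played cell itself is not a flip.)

Answer: (4,4) (5,5)

Derivation:
Dir NW: opp run (5,5) (4,4) capped by W -> flip
Dir N: first cell 'W' (not opp) -> no flip
Dir NE: first cell 'W' (not opp) -> no flip
Dir W: opp run (6,5) (6,4) (6,3), next='.' -> no flip
Dir E: first cell '.' (not opp) -> no flip
Dir SW: first cell '.' (not opp) -> no flip
Dir S: first cell '.' (not opp) -> no flip
Dir SE: first cell '.' (not opp) -> no flip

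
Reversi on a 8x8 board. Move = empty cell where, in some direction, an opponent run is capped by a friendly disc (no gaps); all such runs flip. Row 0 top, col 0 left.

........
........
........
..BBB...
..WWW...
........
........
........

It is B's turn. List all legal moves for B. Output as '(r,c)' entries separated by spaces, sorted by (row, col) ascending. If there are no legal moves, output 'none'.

(3,1): no bracket -> illegal
(3,5): no bracket -> illegal
(4,1): no bracket -> illegal
(4,5): no bracket -> illegal
(5,1): flips 1 -> legal
(5,2): flips 2 -> legal
(5,3): flips 1 -> legal
(5,4): flips 2 -> legal
(5,5): flips 1 -> legal

Answer: (5,1) (5,2) (5,3) (5,4) (5,5)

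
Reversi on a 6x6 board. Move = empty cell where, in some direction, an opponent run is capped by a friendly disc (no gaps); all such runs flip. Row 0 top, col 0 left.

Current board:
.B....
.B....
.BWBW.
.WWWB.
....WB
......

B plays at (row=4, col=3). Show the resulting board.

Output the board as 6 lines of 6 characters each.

Answer: .B....
.B....
.BWBW.
.WBBB.
...BBB
......

Derivation:
Place B at (4,3); scan 8 dirs for brackets.
Dir NW: opp run (3,2) capped by B -> flip
Dir N: opp run (3,3) capped by B -> flip
Dir NE: first cell 'B' (not opp) -> no flip
Dir W: first cell '.' (not opp) -> no flip
Dir E: opp run (4,4) capped by B -> flip
Dir SW: first cell '.' (not opp) -> no flip
Dir S: first cell '.' (not opp) -> no flip
Dir SE: first cell '.' (not opp) -> no flip
All flips: (3,2) (3,3) (4,4)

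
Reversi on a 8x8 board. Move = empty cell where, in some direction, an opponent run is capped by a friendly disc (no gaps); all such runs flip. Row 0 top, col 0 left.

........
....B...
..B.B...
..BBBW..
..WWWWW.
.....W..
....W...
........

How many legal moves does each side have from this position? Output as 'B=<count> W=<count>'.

Answer: B=8 W=9

Derivation:
-- B to move --
(2,5): no bracket -> illegal
(2,6): no bracket -> illegal
(3,1): no bracket -> illegal
(3,6): flips 1 -> legal
(3,7): no bracket -> illegal
(4,1): no bracket -> illegal
(4,7): no bracket -> illegal
(5,1): flips 1 -> legal
(5,2): flips 2 -> legal
(5,3): flips 1 -> legal
(5,4): flips 2 -> legal
(5,6): flips 1 -> legal
(5,7): flips 2 -> legal
(6,3): no bracket -> illegal
(6,5): no bracket -> illegal
(6,6): flips 2 -> legal
(7,3): no bracket -> illegal
(7,4): no bracket -> illegal
(7,5): no bracket -> illegal
B mobility = 8
-- W to move --
(0,3): no bracket -> illegal
(0,4): flips 3 -> legal
(0,5): no bracket -> illegal
(1,1): flips 2 -> legal
(1,2): flips 2 -> legal
(1,3): flips 1 -> legal
(1,5): flips 2 -> legal
(2,1): flips 1 -> legal
(2,3): flips 2 -> legal
(2,5): flips 1 -> legal
(3,1): flips 3 -> legal
(4,1): no bracket -> illegal
W mobility = 9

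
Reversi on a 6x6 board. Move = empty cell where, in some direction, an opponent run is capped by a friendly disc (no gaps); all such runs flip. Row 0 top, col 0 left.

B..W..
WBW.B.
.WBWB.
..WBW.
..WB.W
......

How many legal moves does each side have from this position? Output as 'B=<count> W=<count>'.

Answer: B=10 W=9

Derivation:
-- B to move --
(0,1): no bracket -> illegal
(0,2): flips 1 -> legal
(0,4): no bracket -> illegal
(1,3): flips 2 -> legal
(2,0): flips 2 -> legal
(2,5): flips 1 -> legal
(3,0): no bracket -> illegal
(3,1): flips 2 -> legal
(3,5): flips 1 -> legal
(4,1): flips 3 -> legal
(4,4): flips 1 -> legal
(5,1): flips 1 -> legal
(5,2): flips 2 -> legal
(5,3): no bracket -> illegal
(5,4): no bracket -> illegal
(5,5): no bracket -> illegal
B mobility = 10
-- W to move --
(0,1): flips 1 -> legal
(0,2): no bracket -> illegal
(0,4): flips 2 -> legal
(0,5): flips 1 -> legal
(1,3): no bracket -> illegal
(1,5): flips 2 -> legal
(2,0): no bracket -> illegal
(2,5): flips 2 -> legal
(3,1): no bracket -> illegal
(3,5): no bracket -> illegal
(4,4): flips 1 -> legal
(5,2): flips 1 -> legal
(5,3): flips 2 -> legal
(5,4): flips 1 -> legal
W mobility = 9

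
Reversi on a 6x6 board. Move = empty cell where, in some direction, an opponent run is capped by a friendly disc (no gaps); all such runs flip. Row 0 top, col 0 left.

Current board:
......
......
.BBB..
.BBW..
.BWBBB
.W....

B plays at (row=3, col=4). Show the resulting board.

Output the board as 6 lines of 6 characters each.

Place B at (3,4); scan 8 dirs for brackets.
Dir NW: first cell 'B' (not opp) -> no flip
Dir N: first cell '.' (not opp) -> no flip
Dir NE: first cell '.' (not opp) -> no flip
Dir W: opp run (3,3) capped by B -> flip
Dir E: first cell '.' (not opp) -> no flip
Dir SW: first cell 'B' (not opp) -> no flip
Dir S: first cell 'B' (not opp) -> no flip
Dir SE: first cell 'B' (not opp) -> no flip
All flips: (3,3)

Answer: ......
......
.BBB..
.BBBB.
.BWBBB
.W....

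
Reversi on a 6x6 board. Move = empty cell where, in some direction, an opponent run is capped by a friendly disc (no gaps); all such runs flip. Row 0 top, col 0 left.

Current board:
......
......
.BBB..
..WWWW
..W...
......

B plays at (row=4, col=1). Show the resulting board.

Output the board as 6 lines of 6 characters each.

Answer: ......
......
.BBB..
..BWWW
.BW...
......

Derivation:
Place B at (4,1); scan 8 dirs for brackets.
Dir NW: first cell '.' (not opp) -> no flip
Dir N: first cell '.' (not opp) -> no flip
Dir NE: opp run (3,2) capped by B -> flip
Dir W: first cell '.' (not opp) -> no flip
Dir E: opp run (4,2), next='.' -> no flip
Dir SW: first cell '.' (not opp) -> no flip
Dir S: first cell '.' (not opp) -> no flip
Dir SE: first cell '.' (not opp) -> no flip
All flips: (3,2)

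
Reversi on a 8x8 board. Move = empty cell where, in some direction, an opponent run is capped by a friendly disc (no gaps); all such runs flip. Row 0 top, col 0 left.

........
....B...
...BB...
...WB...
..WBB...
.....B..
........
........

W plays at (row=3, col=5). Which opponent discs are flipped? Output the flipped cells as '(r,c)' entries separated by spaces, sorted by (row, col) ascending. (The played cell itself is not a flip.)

Answer: (3,4)

Derivation:
Dir NW: opp run (2,4), next='.' -> no flip
Dir N: first cell '.' (not opp) -> no flip
Dir NE: first cell '.' (not opp) -> no flip
Dir W: opp run (3,4) capped by W -> flip
Dir E: first cell '.' (not opp) -> no flip
Dir SW: opp run (4,4), next='.' -> no flip
Dir S: first cell '.' (not opp) -> no flip
Dir SE: first cell '.' (not opp) -> no flip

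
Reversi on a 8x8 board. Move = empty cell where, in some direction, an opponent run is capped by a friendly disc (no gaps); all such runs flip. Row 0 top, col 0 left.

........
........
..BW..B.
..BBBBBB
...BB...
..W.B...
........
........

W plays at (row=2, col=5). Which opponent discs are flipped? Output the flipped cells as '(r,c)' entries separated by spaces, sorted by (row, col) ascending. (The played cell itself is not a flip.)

Answer: (3,4) (4,3)

Derivation:
Dir NW: first cell '.' (not opp) -> no flip
Dir N: first cell '.' (not opp) -> no flip
Dir NE: first cell '.' (not opp) -> no flip
Dir W: first cell '.' (not opp) -> no flip
Dir E: opp run (2,6), next='.' -> no flip
Dir SW: opp run (3,4) (4,3) capped by W -> flip
Dir S: opp run (3,5), next='.' -> no flip
Dir SE: opp run (3,6), next='.' -> no flip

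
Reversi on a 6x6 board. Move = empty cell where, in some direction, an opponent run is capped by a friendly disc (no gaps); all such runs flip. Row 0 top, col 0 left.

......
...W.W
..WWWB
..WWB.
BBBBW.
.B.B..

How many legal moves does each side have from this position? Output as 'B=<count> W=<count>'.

Answer: B=9 W=5

Derivation:
-- B to move --
(0,2): no bracket -> illegal
(0,3): flips 3 -> legal
(0,4): no bracket -> illegal
(0,5): flips 1 -> legal
(1,1): no bracket -> illegal
(1,2): flips 3 -> legal
(1,4): flips 3 -> legal
(2,1): flips 4 -> legal
(3,1): flips 2 -> legal
(3,5): flips 1 -> legal
(4,5): flips 1 -> legal
(5,4): flips 1 -> legal
(5,5): no bracket -> illegal
B mobility = 9
-- W to move --
(1,4): no bracket -> illegal
(3,0): no bracket -> illegal
(3,1): no bracket -> illegal
(3,5): flips 2 -> legal
(4,5): flips 1 -> legal
(5,0): flips 1 -> legal
(5,2): flips 1 -> legal
(5,4): flips 1 -> legal
W mobility = 5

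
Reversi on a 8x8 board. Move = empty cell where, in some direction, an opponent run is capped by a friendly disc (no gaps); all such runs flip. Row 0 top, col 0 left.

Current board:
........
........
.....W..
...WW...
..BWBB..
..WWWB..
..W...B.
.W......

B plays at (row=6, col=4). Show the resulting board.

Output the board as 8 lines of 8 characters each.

Place B at (6,4); scan 8 dirs for brackets.
Dir NW: opp run (5,3) capped by B -> flip
Dir N: opp run (5,4) capped by B -> flip
Dir NE: first cell 'B' (not opp) -> no flip
Dir W: first cell '.' (not opp) -> no flip
Dir E: first cell '.' (not opp) -> no flip
Dir SW: first cell '.' (not opp) -> no flip
Dir S: first cell '.' (not opp) -> no flip
Dir SE: first cell '.' (not opp) -> no flip
All flips: (5,3) (5,4)

Answer: ........
........
.....W..
...WW...
..BWBB..
..WBBB..
..W.B.B.
.W......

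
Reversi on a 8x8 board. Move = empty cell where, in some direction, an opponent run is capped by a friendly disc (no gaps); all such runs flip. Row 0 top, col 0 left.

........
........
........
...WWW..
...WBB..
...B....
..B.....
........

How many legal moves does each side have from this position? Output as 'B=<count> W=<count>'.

Answer: B=6 W=6

Derivation:
-- B to move --
(2,2): flips 1 -> legal
(2,3): flips 3 -> legal
(2,4): flips 1 -> legal
(2,5): flips 1 -> legal
(2,6): flips 1 -> legal
(3,2): no bracket -> illegal
(3,6): no bracket -> illegal
(4,2): flips 1 -> legal
(4,6): no bracket -> illegal
(5,2): no bracket -> illegal
(5,4): no bracket -> illegal
B mobility = 6
-- W to move --
(3,6): no bracket -> illegal
(4,2): no bracket -> illegal
(4,6): flips 2 -> legal
(5,1): no bracket -> illegal
(5,2): no bracket -> illegal
(5,4): flips 1 -> legal
(5,5): flips 2 -> legal
(5,6): flips 1 -> legal
(6,1): no bracket -> illegal
(6,3): flips 1 -> legal
(6,4): no bracket -> illegal
(7,1): flips 3 -> legal
(7,2): no bracket -> illegal
(7,3): no bracket -> illegal
W mobility = 6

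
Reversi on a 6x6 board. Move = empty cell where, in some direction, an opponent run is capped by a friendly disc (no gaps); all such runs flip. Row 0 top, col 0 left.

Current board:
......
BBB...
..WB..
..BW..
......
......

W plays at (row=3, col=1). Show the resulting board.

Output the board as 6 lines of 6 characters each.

Answer: ......
BBB...
..WB..
.WWW..
......
......

Derivation:
Place W at (3,1); scan 8 dirs for brackets.
Dir NW: first cell '.' (not opp) -> no flip
Dir N: first cell '.' (not opp) -> no flip
Dir NE: first cell 'W' (not opp) -> no flip
Dir W: first cell '.' (not opp) -> no flip
Dir E: opp run (3,2) capped by W -> flip
Dir SW: first cell '.' (not opp) -> no flip
Dir S: first cell '.' (not opp) -> no flip
Dir SE: first cell '.' (not opp) -> no flip
All flips: (3,2)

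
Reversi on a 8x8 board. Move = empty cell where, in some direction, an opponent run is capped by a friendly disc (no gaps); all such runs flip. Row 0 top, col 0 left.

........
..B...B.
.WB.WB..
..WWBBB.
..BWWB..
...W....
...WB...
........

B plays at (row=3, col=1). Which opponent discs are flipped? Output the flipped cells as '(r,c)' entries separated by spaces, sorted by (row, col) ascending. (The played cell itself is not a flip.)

Answer: (3,2) (3,3)

Derivation:
Dir NW: first cell '.' (not opp) -> no flip
Dir N: opp run (2,1), next='.' -> no flip
Dir NE: first cell 'B' (not opp) -> no flip
Dir W: first cell '.' (not opp) -> no flip
Dir E: opp run (3,2) (3,3) capped by B -> flip
Dir SW: first cell '.' (not opp) -> no flip
Dir S: first cell '.' (not opp) -> no flip
Dir SE: first cell 'B' (not opp) -> no flip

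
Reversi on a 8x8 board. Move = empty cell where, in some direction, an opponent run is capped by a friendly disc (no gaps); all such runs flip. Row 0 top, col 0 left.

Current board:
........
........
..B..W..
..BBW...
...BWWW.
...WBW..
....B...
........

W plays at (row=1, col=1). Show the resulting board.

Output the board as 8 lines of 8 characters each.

Answer: ........
.W......
..W..W..
..BWW...
...BWWW.
...WBW..
....B...
........

Derivation:
Place W at (1,1); scan 8 dirs for brackets.
Dir NW: first cell '.' (not opp) -> no flip
Dir N: first cell '.' (not opp) -> no flip
Dir NE: first cell '.' (not opp) -> no flip
Dir W: first cell '.' (not opp) -> no flip
Dir E: first cell '.' (not opp) -> no flip
Dir SW: first cell '.' (not opp) -> no flip
Dir S: first cell '.' (not opp) -> no flip
Dir SE: opp run (2,2) (3,3) capped by W -> flip
All flips: (2,2) (3,3)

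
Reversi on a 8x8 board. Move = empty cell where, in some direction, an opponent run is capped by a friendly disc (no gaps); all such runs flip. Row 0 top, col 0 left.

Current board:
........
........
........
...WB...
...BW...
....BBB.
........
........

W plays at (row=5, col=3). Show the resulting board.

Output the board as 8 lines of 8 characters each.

Answer: ........
........
........
...WB...
...WW...
...WBBB.
........
........

Derivation:
Place W at (5,3); scan 8 dirs for brackets.
Dir NW: first cell '.' (not opp) -> no flip
Dir N: opp run (4,3) capped by W -> flip
Dir NE: first cell 'W' (not opp) -> no flip
Dir W: first cell '.' (not opp) -> no flip
Dir E: opp run (5,4) (5,5) (5,6), next='.' -> no flip
Dir SW: first cell '.' (not opp) -> no flip
Dir S: first cell '.' (not opp) -> no flip
Dir SE: first cell '.' (not opp) -> no flip
All flips: (4,3)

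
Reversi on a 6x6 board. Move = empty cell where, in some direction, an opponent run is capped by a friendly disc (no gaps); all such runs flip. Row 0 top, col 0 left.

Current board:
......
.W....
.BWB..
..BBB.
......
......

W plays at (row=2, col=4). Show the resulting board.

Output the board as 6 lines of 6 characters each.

Place W at (2,4); scan 8 dirs for brackets.
Dir NW: first cell '.' (not opp) -> no flip
Dir N: first cell '.' (not opp) -> no flip
Dir NE: first cell '.' (not opp) -> no flip
Dir W: opp run (2,3) capped by W -> flip
Dir E: first cell '.' (not opp) -> no flip
Dir SW: opp run (3,3), next='.' -> no flip
Dir S: opp run (3,4), next='.' -> no flip
Dir SE: first cell '.' (not opp) -> no flip
All flips: (2,3)

Answer: ......
.W....
.BWWW.
..BBB.
......
......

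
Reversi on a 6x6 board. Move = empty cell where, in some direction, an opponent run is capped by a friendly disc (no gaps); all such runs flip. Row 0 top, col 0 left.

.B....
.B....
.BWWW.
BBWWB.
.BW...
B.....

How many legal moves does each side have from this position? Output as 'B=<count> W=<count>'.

-- B to move --
(1,2): flips 1 -> legal
(1,3): flips 1 -> legal
(1,4): flips 3 -> legal
(1,5): no bracket -> illegal
(2,5): flips 3 -> legal
(3,5): no bracket -> illegal
(4,3): flips 2 -> legal
(4,4): flips 2 -> legal
(5,1): no bracket -> illegal
(5,2): no bracket -> illegal
(5,3): flips 1 -> legal
B mobility = 7
-- W to move --
(0,0): flips 1 -> legal
(0,2): no bracket -> illegal
(1,0): flips 1 -> legal
(1,2): no bracket -> illegal
(2,0): flips 2 -> legal
(2,5): no bracket -> illegal
(3,5): flips 1 -> legal
(4,0): flips 2 -> legal
(4,3): no bracket -> illegal
(4,4): flips 1 -> legal
(4,5): flips 1 -> legal
(5,1): no bracket -> illegal
(5,2): no bracket -> illegal
W mobility = 7

Answer: B=7 W=7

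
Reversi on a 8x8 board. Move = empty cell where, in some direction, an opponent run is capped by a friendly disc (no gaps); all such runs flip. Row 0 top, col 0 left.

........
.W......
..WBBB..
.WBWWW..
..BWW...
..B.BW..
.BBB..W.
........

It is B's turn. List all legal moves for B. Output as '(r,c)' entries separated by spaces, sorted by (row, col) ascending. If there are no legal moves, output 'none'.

Answer: (1,2) (2,0) (2,1) (3,0) (3,6) (4,5) (4,6) (5,3) (5,6)

Derivation:
(0,0): no bracket -> illegal
(0,1): no bracket -> illegal
(0,2): no bracket -> illegal
(1,0): no bracket -> illegal
(1,2): flips 1 -> legal
(1,3): no bracket -> illegal
(2,0): flips 1 -> legal
(2,1): flips 1 -> legal
(2,6): no bracket -> illegal
(3,0): flips 1 -> legal
(3,6): flips 3 -> legal
(4,0): no bracket -> illegal
(4,1): no bracket -> illegal
(4,5): flips 4 -> legal
(4,6): flips 1 -> legal
(5,3): flips 2 -> legal
(5,6): flips 1 -> legal
(5,7): no bracket -> illegal
(6,4): no bracket -> illegal
(6,5): no bracket -> illegal
(6,7): no bracket -> illegal
(7,5): no bracket -> illegal
(7,6): no bracket -> illegal
(7,7): no bracket -> illegal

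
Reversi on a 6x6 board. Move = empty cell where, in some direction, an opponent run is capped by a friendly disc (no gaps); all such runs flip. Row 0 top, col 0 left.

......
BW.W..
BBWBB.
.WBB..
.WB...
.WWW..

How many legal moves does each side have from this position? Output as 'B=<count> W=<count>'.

Answer: B=8 W=7

Derivation:
-- B to move --
(0,0): flips 2 -> legal
(0,1): flips 1 -> legal
(0,2): flips 2 -> legal
(0,3): flips 1 -> legal
(0,4): no bracket -> illegal
(1,2): flips 2 -> legal
(1,4): no bracket -> illegal
(3,0): flips 1 -> legal
(4,0): flips 1 -> legal
(4,3): no bracket -> illegal
(4,4): no bracket -> illegal
(5,0): flips 1 -> legal
(5,4): no bracket -> illegal
B mobility = 8
-- W to move --
(0,0): no bracket -> illegal
(0,1): no bracket -> illegal
(1,2): no bracket -> illegal
(1,4): flips 2 -> legal
(1,5): flips 3 -> legal
(2,5): flips 2 -> legal
(3,0): no bracket -> illegal
(3,4): flips 2 -> legal
(3,5): flips 1 -> legal
(4,3): flips 3 -> legal
(4,4): flips 1 -> legal
W mobility = 7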